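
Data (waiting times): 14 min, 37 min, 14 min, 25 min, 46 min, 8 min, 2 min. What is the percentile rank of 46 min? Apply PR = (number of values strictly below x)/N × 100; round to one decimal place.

85.7

N = 7.
Strictly below 46: 6. Equal to 46: 1.
PR = 6/7 × 100 = 85.7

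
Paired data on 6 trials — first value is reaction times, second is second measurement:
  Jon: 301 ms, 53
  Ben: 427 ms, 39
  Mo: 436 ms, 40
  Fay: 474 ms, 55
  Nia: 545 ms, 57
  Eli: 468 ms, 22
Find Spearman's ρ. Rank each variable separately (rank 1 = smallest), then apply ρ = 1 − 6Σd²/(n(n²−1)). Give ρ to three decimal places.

Ranks of variable 1: 1, 2, 3, 5, 6, 4
Ranks of variable 2: 4, 2, 3, 5, 6, 1
d = r₁ − r₂: -3, 0, 0, 0, 0, 3
d²: 9, 0, 0, 0, 0, 9; Σd² = 18
ρ = 1 − 6·18/(6·35) = 1 − 108/210 = 0.486

0.486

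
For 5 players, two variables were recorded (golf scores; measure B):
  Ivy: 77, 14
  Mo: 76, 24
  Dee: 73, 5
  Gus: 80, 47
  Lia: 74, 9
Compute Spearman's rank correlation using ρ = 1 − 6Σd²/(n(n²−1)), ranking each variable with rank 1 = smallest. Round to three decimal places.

0.900

Ranks of variable 1: 4, 3, 1, 5, 2
Ranks of variable 2: 3, 4, 1, 5, 2
d = r₁ − r₂: 1, -1, 0, 0, 0
d²: 1, 1, 0, 0, 0; Σd² = 2
ρ = 1 − 6·2/(5·24) = 1 − 12/120 = 0.900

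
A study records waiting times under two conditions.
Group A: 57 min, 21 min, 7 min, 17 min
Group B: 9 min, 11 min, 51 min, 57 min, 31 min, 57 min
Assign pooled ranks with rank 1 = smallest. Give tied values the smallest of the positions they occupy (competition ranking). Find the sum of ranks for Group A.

18

Sorted (ascending): 7, 9, 11, 17, 21, 31, 51, 57, 57, 57
The 3 values of 57 occupy positions 8–10 → each gets rank 8.
Group A values → pooled ranks: 57→8, 21→5, 7→1, 17→4
Rank sum = 8 + 5 + 1 + 4 = 18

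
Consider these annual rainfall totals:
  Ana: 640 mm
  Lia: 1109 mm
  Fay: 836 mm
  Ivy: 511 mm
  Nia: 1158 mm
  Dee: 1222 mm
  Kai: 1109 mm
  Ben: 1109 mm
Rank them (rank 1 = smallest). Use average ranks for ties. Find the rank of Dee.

Sorted (ascending): 511, 640, 836, 1109, 1109, 1109, 1158, 1222
The 3 values of 1109 occupy positions 4–6 → average rank 5.
Dee has value 1222 mm → rank 8.

8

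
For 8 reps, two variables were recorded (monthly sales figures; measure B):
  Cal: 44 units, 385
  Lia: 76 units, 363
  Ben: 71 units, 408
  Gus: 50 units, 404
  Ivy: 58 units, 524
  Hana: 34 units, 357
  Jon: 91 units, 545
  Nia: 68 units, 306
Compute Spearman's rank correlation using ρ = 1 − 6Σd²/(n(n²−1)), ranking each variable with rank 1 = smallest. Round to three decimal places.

0.405

Ranks of variable 1: 2, 7, 6, 3, 4, 1, 8, 5
Ranks of variable 2: 4, 3, 6, 5, 7, 2, 8, 1
d = r₁ − r₂: -2, 4, 0, -2, -3, -1, 0, 4
d²: 4, 16, 0, 4, 9, 1, 0, 16; Σd² = 50
ρ = 1 − 6·50/(8·63) = 1 − 300/504 = 0.405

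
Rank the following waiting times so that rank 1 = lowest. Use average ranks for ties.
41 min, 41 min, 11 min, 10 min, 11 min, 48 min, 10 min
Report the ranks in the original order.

Sorted (ascending): 10, 10, 11, 11, 41, 41, 48
The 2 values of 10 occupy positions 1–2 → average rank (1+2)/2 = 1.5.
The 2 values of 11 occupy positions 3–4 → average rank (3+4)/2 = 3.5.
The 2 values of 41 occupy positions 5–6 → average rank (5+6)/2 = 5.5.

5.5, 5.5, 3.5, 1.5, 3.5, 7, 1.5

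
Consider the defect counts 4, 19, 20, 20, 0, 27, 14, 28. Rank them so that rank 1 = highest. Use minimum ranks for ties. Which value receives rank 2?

Sorted (descending): 28, 27, 20, 20, 19, 14, 4, 0
The 2 values of 20 occupy positions 3–4 → each gets rank 3.
Rank 2 → value 27.

27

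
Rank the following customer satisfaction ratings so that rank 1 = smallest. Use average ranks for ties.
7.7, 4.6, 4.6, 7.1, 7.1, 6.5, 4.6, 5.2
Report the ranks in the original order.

Sorted (ascending): 4.6, 4.6, 4.6, 5.2, 6.5, 7.1, 7.1, 7.7
The 3 values of 4.6 occupy positions 1–3 → average rank 2.
The 2 values of 7.1 occupy positions 6–7 → average rank (6+7)/2 = 6.5.

8, 2, 2, 6.5, 6.5, 5, 2, 4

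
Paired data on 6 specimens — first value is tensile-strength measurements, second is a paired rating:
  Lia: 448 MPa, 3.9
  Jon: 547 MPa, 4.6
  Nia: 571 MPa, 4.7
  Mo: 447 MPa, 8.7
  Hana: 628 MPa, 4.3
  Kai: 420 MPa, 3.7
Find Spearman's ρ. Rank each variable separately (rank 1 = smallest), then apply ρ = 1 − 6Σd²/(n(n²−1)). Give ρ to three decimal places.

Ranks of variable 1: 3, 4, 5, 2, 6, 1
Ranks of variable 2: 2, 4, 5, 6, 3, 1
d = r₁ − r₂: 1, 0, 0, -4, 3, 0
d²: 1, 0, 0, 16, 9, 0; Σd² = 26
ρ = 1 − 6·26/(6·35) = 1 − 156/210 = 0.257

0.257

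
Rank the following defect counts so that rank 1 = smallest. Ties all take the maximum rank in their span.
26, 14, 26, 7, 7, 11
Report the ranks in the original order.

6, 4, 6, 2, 2, 3

Sorted (ascending): 7, 7, 11, 14, 26, 26
The 2 values of 7 occupy positions 1–2 → each gets rank 2.
The 2 values of 26 occupy positions 5–6 → each gets rank 6.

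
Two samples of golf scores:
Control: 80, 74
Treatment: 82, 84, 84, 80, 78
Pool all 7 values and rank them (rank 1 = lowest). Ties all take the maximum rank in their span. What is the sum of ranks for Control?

5

Sorted (ascending): 74, 78, 80, 80, 82, 84, 84
The 2 values of 80 occupy positions 3–4 → each gets rank 4.
The 2 values of 84 occupy positions 6–7 → each gets rank 7.
Control values → pooled ranks: 80→4, 74→1
Rank sum = 4 + 1 = 5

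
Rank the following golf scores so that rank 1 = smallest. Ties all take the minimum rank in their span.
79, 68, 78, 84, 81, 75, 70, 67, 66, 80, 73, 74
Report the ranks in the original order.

9, 3, 8, 12, 11, 7, 4, 2, 1, 10, 5, 6

Sorted (ascending): 66, 67, 68, 70, 73, 74, 75, 78, 79, 80, 81, 84
No ties — each value takes its position as its rank.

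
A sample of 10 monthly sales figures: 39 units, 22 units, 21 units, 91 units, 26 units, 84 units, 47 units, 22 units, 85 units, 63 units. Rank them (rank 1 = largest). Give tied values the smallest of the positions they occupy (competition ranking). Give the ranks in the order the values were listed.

Sorted (descending): 91, 85, 84, 63, 47, 39, 26, 22, 22, 21
The 2 values of 22 occupy positions 8–9 → each gets rank 8.

6, 8, 10, 1, 7, 3, 5, 8, 2, 4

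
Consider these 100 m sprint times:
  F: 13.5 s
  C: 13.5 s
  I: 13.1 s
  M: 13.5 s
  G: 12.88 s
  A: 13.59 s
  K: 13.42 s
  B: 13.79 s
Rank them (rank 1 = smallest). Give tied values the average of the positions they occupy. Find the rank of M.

Sorted (ascending): 12.88, 13.1, 13.42, 13.5, 13.5, 13.5, 13.59, 13.79
The 3 values of 13.5 occupy positions 4–6 → average rank 5.
M has value 13.5 s → rank 5.

5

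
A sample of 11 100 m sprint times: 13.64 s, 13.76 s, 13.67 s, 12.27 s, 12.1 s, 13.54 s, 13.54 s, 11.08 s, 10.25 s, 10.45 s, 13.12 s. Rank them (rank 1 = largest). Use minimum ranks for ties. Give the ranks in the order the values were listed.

Sorted (descending): 13.76, 13.67, 13.64, 13.54, 13.54, 13.12, 12.27, 12.1, 11.08, 10.45, 10.25
The 2 values of 13.54 occupy positions 4–5 → each gets rank 4.

3, 1, 2, 7, 8, 4, 4, 9, 11, 10, 6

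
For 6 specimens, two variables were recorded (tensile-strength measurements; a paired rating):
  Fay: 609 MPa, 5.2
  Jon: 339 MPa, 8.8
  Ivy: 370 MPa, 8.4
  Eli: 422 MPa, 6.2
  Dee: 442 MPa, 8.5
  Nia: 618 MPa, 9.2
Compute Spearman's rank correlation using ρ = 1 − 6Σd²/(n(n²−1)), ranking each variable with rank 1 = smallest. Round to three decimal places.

0.029

Ranks of variable 1: 5, 1, 2, 3, 4, 6
Ranks of variable 2: 1, 5, 3, 2, 4, 6
d = r₁ − r₂: 4, -4, -1, 1, 0, 0
d²: 16, 16, 1, 1, 0, 0; Σd² = 34
ρ = 1 − 6·34/(6·35) = 1 − 204/210 = 0.029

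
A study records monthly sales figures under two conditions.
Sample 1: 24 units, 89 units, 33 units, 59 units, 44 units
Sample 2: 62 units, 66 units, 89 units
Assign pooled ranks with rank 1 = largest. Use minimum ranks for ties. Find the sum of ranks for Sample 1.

27

Sorted (descending): 89, 89, 66, 62, 59, 44, 33, 24
The 2 values of 89 occupy positions 1–2 → each gets rank 1.
Sample 1 values → pooled ranks: 24→8, 89→1, 33→7, 59→5, 44→6
Rank sum = 8 + 1 + 7 + 5 + 6 = 27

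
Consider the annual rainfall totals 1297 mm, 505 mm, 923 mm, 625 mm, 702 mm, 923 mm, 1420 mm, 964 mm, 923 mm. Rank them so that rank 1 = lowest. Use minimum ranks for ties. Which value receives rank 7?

Sorted (ascending): 505, 625, 702, 923, 923, 923, 964, 1297, 1420
The 3 values of 923 occupy positions 4–6 → each gets rank 4.
Rank 7 → value 964.

964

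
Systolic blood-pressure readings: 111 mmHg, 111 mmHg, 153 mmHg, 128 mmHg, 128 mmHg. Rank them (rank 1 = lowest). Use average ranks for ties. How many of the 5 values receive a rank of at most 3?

Sorted (ascending): 111, 111, 128, 128, 153
The 2 values of 111 occupy positions 1–2 → average rank (1+2)/2 = 1.5.
The 2 values of 128 occupy positions 3–4 → average rank (3+4)/2 = 3.5.
Ranks ≤ 3: {1.5, 1.5} → 2 values.

2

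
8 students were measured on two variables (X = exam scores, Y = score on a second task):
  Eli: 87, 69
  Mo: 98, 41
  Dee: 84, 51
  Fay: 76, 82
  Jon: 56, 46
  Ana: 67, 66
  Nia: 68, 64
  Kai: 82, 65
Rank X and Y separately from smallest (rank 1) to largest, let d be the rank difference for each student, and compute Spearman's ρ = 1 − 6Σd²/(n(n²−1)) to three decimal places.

-0.095

Ranks of variable 1: 7, 8, 6, 4, 1, 2, 3, 5
Ranks of variable 2: 7, 1, 3, 8, 2, 6, 4, 5
d = r₁ − r₂: 0, 7, 3, -4, -1, -4, -1, 0
d²: 0, 49, 9, 16, 1, 16, 1, 0; Σd² = 92
ρ = 1 − 6·92/(8·63) = 1 − 552/504 = -0.095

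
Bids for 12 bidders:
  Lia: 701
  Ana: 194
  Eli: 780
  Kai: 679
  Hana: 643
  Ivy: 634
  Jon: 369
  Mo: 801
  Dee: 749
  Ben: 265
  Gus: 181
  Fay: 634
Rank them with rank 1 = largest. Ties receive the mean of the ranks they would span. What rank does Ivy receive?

Sorted (descending): 801, 780, 749, 701, 679, 643, 634, 634, 369, 265, 194, 181
The 2 values of 634 occupy positions 7–8 → average rank (7+8)/2 = 7.5.
Ivy has value 634 → rank 7.5.

7.5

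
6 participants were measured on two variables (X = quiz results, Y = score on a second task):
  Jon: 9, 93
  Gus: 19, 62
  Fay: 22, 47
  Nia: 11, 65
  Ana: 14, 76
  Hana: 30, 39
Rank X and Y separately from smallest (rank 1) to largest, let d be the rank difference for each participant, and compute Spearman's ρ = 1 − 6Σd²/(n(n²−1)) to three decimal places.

Ranks of variable 1: 1, 4, 5, 2, 3, 6
Ranks of variable 2: 6, 3, 2, 4, 5, 1
d = r₁ − r₂: -5, 1, 3, -2, -2, 5
d²: 25, 1, 9, 4, 4, 25; Σd² = 68
ρ = 1 − 6·68/(6·35) = 1 − 408/210 = -0.943

-0.943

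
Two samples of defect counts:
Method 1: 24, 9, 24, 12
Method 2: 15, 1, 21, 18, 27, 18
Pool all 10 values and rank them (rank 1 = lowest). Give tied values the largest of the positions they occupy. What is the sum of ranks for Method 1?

Sorted (ascending): 1, 9, 12, 15, 18, 18, 21, 24, 24, 27
The 2 values of 18 occupy positions 5–6 → each gets rank 6.
The 2 values of 24 occupy positions 8–9 → each gets rank 9.
Method 1 values → pooled ranks: 24→9, 9→2, 24→9, 12→3
Rank sum = 9 + 2 + 9 + 3 = 23

23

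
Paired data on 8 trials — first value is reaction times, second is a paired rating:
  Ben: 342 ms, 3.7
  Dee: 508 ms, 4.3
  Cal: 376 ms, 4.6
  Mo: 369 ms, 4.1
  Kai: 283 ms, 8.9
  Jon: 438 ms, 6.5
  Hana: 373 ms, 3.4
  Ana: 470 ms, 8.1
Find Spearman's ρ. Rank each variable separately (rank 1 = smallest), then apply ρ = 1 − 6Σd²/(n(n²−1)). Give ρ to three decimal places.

Ranks of variable 1: 2, 8, 5, 3, 1, 6, 4, 7
Ranks of variable 2: 2, 4, 5, 3, 8, 6, 1, 7
d = r₁ − r₂: 0, 4, 0, 0, -7, 0, 3, 0
d²: 0, 16, 0, 0, 49, 0, 9, 0; Σd² = 74
ρ = 1 − 6·74/(8·63) = 1 − 444/504 = 0.119

0.119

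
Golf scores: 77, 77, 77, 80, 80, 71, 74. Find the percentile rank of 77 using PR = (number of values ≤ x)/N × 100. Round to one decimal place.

N = 7.
Strictly below 77: 2. Equal to 77: 3.
PR = 5/7 × 100 = 71.4

71.4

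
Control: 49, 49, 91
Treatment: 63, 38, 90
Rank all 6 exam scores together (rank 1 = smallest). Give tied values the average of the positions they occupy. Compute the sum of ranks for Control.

Sorted (ascending): 38, 49, 49, 63, 90, 91
The 2 values of 49 occupy positions 2–3 → average rank (2+3)/2 = 2.5.
Control values → pooled ranks: 49→2.5, 49→2.5, 91→6
Rank sum = 2.5 + 2.5 + 6 = 11

11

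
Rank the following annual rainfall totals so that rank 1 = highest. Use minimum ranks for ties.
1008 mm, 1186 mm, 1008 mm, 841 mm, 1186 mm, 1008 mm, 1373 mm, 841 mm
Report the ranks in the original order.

Sorted (descending): 1373, 1186, 1186, 1008, 1008, 1008, 841, 841
The 2 values of 1186 occupy positions 2–3 → each gets rank 2.
The 3 values of 1008 occupy positions 4–6 → each gets rank 4.
The 2 values of 841 occupy positions 7–8 → each gets rank 7.

4, 2, 4, 7, 2, 4, 1, 7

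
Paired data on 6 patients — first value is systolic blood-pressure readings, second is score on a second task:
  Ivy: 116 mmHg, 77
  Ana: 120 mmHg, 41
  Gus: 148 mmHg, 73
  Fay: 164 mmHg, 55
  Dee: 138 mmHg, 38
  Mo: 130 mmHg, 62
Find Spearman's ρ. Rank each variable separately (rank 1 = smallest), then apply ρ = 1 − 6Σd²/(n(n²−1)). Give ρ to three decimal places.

-0.257

Ranks of variable 1: 1, 2, 5, 6, 4, 3
Ranks of variable 2: 6, 2, 5, 3, 1, 4
d = r₁ − r₂: -5, 0, 0, 3, 3, -1
d²: 25, 0, 0, 9, 9, 1; Σd² = 44
ρ = 1 − 6·44/(6·35) = 1 − 264/210 = -0.257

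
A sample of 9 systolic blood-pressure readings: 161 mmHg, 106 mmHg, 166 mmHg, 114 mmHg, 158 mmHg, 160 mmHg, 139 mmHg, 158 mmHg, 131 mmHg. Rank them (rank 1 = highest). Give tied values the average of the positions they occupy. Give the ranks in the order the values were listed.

2, 9, 1, 8, 4.5, 3, 6, 4.5, 7

Sorted (descending): 166, 161, 160, 158, 158, 139, 131, 114, 106
The 2 values of 158 occupy positions 4–5 → average rank (4+5)/2 = 4.5.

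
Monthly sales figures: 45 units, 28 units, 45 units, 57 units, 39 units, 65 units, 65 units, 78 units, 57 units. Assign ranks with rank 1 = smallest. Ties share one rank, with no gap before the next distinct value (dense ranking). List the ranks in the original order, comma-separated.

3, 1, 3, 4, 2, 5, 5, 6, 4

Sorted (ascending): 28, 39, 45, 45, 57, 57, 65, 65, 78
The 2 values of 45 share dense rank 3.
The 2 values of 57 share dense rank 4.
The 2 values of 65 share dense rank 5.
Remaining distinct values take the next consecutive integers.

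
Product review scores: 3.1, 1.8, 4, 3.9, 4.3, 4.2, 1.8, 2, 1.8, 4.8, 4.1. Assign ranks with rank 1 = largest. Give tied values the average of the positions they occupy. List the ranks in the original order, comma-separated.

7, 10, 5, 6, 2, 3, 10, 8, 10, 1, 4

Sorted (descending): 4.8, 4.3, 4.2, 4.1, 4, 3.9, 3.1, 2, 1.8, 1.8, 1.8
The 3 values of 1.8 occupy positions 9–11 → average rank 10.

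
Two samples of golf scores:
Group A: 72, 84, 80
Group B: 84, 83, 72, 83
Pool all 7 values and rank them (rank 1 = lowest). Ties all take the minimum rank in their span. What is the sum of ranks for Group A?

10

Sorted (ascending): 72, 72, 80, 83, 83, 84, 84
The 2 values of 72 occupy positions 1–2 → each gets rank 1.
The 2 values of 83 occupy positions 4–5 → each gets rank 4.
The 2 values of 84 occupy positions 6–7 → each gets rank 6.
Group A values → pooled ranks: 72→1, 84→6, 80→3
Rank sum = 1 + 6 + 3 = 10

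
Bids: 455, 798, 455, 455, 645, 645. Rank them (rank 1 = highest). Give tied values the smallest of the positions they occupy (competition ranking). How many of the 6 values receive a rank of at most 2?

3

Sorted (descending): 798, 645, 645, 455, 455, 455
The 2 values of 645 occupy positions 2–3 → each gets rank 2.
The 3 values of 455 occupy positions 4–6 → each gets rank 4.
Ranks ≤ 2: {1, 2, 2} → 3 values.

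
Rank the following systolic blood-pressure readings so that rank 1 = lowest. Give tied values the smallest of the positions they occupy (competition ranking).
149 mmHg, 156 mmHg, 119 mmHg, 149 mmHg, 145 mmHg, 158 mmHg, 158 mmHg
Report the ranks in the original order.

3, 5, 1, 3, 2, 6, 6

Sorted (ascending): 119, 145, 149, 149, 156, 158, 158
The 2 values of 149 occupy positions 3–4 → each gets rank 3.
The 2 values of 158 occupy positions 6–7 → each gets rank 6.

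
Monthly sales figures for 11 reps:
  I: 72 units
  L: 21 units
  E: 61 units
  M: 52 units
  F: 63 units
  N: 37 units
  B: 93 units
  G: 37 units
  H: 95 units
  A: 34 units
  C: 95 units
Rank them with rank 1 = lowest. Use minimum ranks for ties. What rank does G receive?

3

Sorted (ascending): 21, 34, 37, 37, 52, 61, 63, 72, 93, 95, 95
The 2 values of 37 occupy positions 3–4 → each gets rank 3.
The 2 values of 95 occupy positions 10–11 → each gets rank 10.
G has value 37 units → rank 3.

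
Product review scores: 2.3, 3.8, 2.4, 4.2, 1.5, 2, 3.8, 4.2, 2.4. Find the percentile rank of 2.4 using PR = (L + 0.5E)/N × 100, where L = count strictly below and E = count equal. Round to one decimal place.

44.4

N = 9.
Strictly below 2.4: 3. Equal to 2.4: 2.
PR = (3 + 0.5·2)/9 × 100 = 44.4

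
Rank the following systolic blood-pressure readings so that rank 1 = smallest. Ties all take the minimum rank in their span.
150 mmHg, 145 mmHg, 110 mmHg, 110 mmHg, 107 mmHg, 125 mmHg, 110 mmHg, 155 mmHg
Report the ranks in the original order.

Sorted (ascending): 107, 110, 110, 110, 125, 145, 150, 155
The 3 values of 110 occupy positions 2–4 → each gets rank 2.

7, 6, 2, 2, 1, 5, 2, 8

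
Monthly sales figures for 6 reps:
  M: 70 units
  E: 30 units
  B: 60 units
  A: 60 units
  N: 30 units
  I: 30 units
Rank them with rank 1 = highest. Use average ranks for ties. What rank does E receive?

5

Sorted (descending): 70, 60, 60, 30, 30, 30
The 2 values of 60 occupy positions 2–3 → average rank (2+3)/2 = 2.5.
The 3 values of 30 occupy positions 4–6 → average rank 5.
E has value 30 units → rank 5.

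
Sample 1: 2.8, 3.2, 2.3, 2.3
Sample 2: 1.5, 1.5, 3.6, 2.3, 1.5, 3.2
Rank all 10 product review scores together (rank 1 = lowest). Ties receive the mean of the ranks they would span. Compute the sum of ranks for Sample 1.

Sorted (ascending): 1.5, 1.5, 1.5, 2.3, 2.3, 2.3, 2.8, 3.2, 3.2, 3.6
The 3 values of 1.5 occupy positions 1–3 → average rank 2.
The 3 values of 2.3 occupy positions 4–6 → average rank 5.
The 2 values of 3.2 occupy positions 8–9 → average rank (8+9)/2 = 8.5.
Sample 1 values → pooled ranks: 2.8→7, 3.2→8.5, 2.3→5, 2.3→5
Rank sum = 7 + 8.5 + 5 + 5 = 25.5

25.5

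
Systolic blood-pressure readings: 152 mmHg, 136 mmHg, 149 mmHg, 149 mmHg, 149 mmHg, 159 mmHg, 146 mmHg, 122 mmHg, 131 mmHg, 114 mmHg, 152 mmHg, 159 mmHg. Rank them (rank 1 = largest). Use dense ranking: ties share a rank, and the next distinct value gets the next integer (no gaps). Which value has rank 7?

Sorted (descending): 159, 159, 152, 152, 149, 149, 149, 146, 136, 131, 122, 114
The 2 values of 159 share dense rank 1.
The 2 values of 152 share dense rank 2.
The 3 values of 149 share dense rank 3.
Remaining distinct values take the next consecutive integers.
Rank 7 → value 122.

122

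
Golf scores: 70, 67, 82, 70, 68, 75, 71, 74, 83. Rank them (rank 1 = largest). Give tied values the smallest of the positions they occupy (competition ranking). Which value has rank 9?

Sorted (descending): 83, 82, 75, 74, 71, 70, 70, 68, 67
The 2 values of 70 occupy positions 6–7 → each gets rank 6.
Rank 9 → value 67.

67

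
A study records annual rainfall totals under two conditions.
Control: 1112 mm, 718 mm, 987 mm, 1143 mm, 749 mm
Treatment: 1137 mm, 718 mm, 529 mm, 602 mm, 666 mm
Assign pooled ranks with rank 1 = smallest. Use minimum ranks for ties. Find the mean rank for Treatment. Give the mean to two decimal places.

Sorted (ascending): 529, 602, 666, 718, 718, 749, 987, 1112, 1137, 1143
The 2 values of 718 occupy positions 4–5 → each gets rank 4.
Treatment values → pooled ranks: 1137→9, 718→4, 529→1, 602→2, 666→3
Mean rank = (9 + 4 + 1 + 2 + 3) / 5 = 3.80

3.80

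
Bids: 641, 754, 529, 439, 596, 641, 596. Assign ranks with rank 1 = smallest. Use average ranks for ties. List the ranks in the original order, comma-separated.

5.5, 7, 2, 1, 3.5, 5.5, 3.5

Sorted (ascending): 439, 529, 596, 596, 641, 641, 754
The 2 values of 596 occupy positions 3–4 → average rank (3+4)/2 = 3.5.
The 2 values of 641 occupy positions 5–6 → average rank (5+6)/2 = 5.5.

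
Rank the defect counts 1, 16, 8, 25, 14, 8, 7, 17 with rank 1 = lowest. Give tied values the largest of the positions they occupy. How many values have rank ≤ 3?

2

Sorted (ascending): 1, 7, 8, 8, 14, 16, 17, 25
The 2 values of 8 occupy positions 3–4 → each gets rank 4.
Ranks ≤ 3: {1, 2} → 2 values.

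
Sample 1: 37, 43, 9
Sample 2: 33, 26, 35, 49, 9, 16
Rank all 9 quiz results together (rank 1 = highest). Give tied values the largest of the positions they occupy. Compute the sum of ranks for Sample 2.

32

Sorted (descending): 49, 43, 37, 35, 33, 26, 16, 9, 9
The 2 values of 9 occupy positions 8–9 → each gets rank 9.
Sample 2 values → pooled ranks: 33→5, 26→6, 35→4, 49→1, 9→9, 16→7
Rank sum = 5 + 6 + 4 + 1 + 9 + 7 = 32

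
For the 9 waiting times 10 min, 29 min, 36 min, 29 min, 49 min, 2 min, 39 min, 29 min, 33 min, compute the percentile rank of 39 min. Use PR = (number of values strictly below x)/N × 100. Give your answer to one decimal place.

N = 9.
Strictly below 39: 7. Equal to 39: 1.
PR = 7/9 × 100 = 77.8

77.8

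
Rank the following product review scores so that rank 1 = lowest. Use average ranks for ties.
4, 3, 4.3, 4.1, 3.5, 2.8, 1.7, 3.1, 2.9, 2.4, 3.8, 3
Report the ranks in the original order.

10, 5.5, 12, 11, 8, 3, 1, 7, 4, 2, 9, 5.5

Sorted (ascending): 1.7, 2.4, 2.8, 2.9, 3, 3, 3.1, 3.5, 3.8, 4, 4.1, 4.3
The 2 values of 3 occupy positions 5–6 → average rank (5+6)/2 = 5.5.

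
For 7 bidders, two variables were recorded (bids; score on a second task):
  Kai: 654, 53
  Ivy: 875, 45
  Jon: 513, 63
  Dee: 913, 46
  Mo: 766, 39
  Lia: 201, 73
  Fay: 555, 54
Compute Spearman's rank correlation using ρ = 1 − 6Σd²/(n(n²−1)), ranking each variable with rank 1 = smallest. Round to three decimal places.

-0.857

Ranks of variable 1: 4, 6, 2, 7, 5, 1, 3
Ranks of variable 2: 4, 2, 6, 3, 1, 7, 5
d = r₁ − r₂: 0, 4, -4, 4, 4, -6, -2
d²: 0, 16, 16, 16, 16, 36, 4; Σd² = 104
ρ = 1 − 6·104/(7·48) = 1 − 624/336 = -0.857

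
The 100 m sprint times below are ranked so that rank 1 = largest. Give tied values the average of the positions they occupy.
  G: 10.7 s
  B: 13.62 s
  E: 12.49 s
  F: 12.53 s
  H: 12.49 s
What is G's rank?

5

Sorted (descending): 13.62, 12.53, 12.49, 12.49, 10.7
The 2 values of 12.49 occupy positions 3–4 → average rank (3+4)/2 = 3.5.
G has value 10.7 s → rank 5.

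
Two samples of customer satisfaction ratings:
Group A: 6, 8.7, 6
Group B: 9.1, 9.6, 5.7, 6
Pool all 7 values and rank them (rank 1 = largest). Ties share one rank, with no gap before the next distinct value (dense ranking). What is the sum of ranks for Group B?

Sorted (descending): 9.6, 9.1, 8.7, 6, 6, 6, 5.7
The 3 values of 6 share dense rank 4.
Remaining distinct values take the next consecutive integers.
Group B values → pooled ranks: 9.1→2, 9.6→1, 5.7→5, 6→4
Rank sum = 2 + 1 + 5 + 4 = 12

12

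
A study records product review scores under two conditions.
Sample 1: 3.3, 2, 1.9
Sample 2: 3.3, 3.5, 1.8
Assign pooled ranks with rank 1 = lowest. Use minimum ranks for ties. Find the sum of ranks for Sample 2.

Sorted (ascending): 1.8, 1.9, 2, 3.3, 3.3, 3.5
The 2 values of 3.3 occupy positions 4–5 → each gets rank 4.
Sample 2 values → pooled ranks: 3.3→4, 3.5→6, 1.8→1
Rank sum = 4 + 6 + 1 = 11

11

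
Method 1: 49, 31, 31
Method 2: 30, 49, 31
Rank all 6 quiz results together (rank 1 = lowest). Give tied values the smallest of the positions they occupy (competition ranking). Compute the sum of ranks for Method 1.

9

Sorted (ascending): 30, 31, 31, 31, 49, 49
The 3 values of 31 occupy positions 2–4 → each gets rank 2.
The 2 values of 49 occupy positions 5–6 → each gets rank 5.
Method 1 values → pooled ranks: 49→5, 31→2, 31→2
Rank sum = 5 + 2 + 2 = 9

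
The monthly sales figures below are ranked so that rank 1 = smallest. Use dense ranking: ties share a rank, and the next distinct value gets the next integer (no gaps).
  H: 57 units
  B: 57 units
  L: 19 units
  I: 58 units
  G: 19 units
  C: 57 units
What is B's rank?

Sorted (ascending): 19, 19, 57, 57, 57, 58
The 2 values of 19 share dense rank 1.
The 3 values of 57 share dense rank 2.
Remaining distinct values take the next consecutive integers.
B has value 57 units → rank 2.

2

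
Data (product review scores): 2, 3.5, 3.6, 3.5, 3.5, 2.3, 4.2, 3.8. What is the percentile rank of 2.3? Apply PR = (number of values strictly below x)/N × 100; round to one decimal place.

N = 8.
Strictly below 2.3: 1. Equal to 2.3: 1.
PR = 1/8 × 100 = 12.5

12.5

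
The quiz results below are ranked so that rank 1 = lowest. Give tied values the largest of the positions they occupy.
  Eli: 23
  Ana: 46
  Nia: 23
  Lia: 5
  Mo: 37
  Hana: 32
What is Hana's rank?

4

Sorted (ascending): 5, 23, 23, 32, 37, 46
The 2 values of 23 occupy positions 2–3 → each gets rank 3.
Hana has value 32 → rank 4.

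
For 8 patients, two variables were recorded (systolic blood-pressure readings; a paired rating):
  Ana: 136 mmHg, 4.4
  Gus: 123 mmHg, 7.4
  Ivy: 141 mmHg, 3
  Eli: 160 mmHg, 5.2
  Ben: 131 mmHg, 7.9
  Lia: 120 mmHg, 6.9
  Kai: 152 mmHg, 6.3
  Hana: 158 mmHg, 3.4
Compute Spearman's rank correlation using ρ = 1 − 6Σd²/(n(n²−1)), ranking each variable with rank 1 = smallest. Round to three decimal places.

-0.595

Ranks of variable 1: 4, 2, 5, 8, 3, 1, 6, 7
Ranks of variable 2: 3, 7, 1, 4, 8, 6, 5, 2
d = r₁ − r₂: 1, -5, 4, 4, -5, -5, 1, 5
d²: 1, 25, 16, 16, 25, 25, 1, 25; Σd² = 134
ρ = 1 − 6·134/(8·63) = 1 − 804/504 = -0.595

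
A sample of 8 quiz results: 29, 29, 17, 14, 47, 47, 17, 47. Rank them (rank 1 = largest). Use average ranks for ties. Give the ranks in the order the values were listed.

4.5, 4.5, 6.5, 8, 2, 2, 6.5, 2

Sorted (descending): 47, 47, 47, 29, 29, 17, 17, 14
The 3 values of 47 occupy positions 1–3 → average rank 2.
The 2 values of 29 occupy positions 4–5 → average rank (4+5)/2 = 4.5.
The 2 values of 17 occupy positions 6–7 → average rank (6+7)/2 = 6.5.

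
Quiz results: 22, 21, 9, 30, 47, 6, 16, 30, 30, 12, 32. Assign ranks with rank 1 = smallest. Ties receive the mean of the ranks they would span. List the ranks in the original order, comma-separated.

Sorted (ascending): 6, 9, 12, 16, 21, 22, 30, 30, 30, 32, 47
The 3 values of 30 occupy positions 7–9 → average rank 8.

6, 5, 2, 8, 11, 1, 4, 8, 8, 3, 10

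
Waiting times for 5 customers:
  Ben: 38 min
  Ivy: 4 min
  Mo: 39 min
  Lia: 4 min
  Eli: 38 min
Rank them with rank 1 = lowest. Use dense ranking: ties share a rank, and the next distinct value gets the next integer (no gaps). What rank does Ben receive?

Sorted (ascending): 4, 4, 38, 38, 39
The 2 values of 4 share dense rank 1.
The 2 values of 38 share dense rank 2.
Remaining distinct values take the next consecutive integers.
Ben has value 38 min → rank 2.

2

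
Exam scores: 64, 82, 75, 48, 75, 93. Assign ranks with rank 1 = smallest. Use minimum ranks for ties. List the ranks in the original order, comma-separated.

Sorted (ascending): 48, 64, 75, 75, 82, 93
The 2 values of 75 occupy positions 3–4 → each gets rank 3.

2, 5, 3, 1, 3, 6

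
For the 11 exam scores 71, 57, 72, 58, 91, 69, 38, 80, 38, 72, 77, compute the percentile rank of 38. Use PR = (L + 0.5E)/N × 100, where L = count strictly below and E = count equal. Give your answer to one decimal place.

N = 11.
Strictly below 38: 0. Equal to 38: 2.
PR = (0 + 0.5·2)/11 × 100 = 9.1

9.1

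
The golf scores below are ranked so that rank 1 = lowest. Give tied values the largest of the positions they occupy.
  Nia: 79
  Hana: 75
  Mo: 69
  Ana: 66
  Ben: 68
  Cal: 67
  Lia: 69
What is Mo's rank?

5

Sorted (ascending): 66, 67, 68, 69, 69, 75, 79
The 2 values of 69 occupy positions 4–5 → each gets rank 5.
Mo has value 69 → rank 5.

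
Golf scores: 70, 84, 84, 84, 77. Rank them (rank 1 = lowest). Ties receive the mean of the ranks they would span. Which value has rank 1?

70

Sorted (ascending): 70, 77, 84, 84, 84
The 3 values of 84 occupy positions 3–5 → average rank 4.
Rank 1 → value 70.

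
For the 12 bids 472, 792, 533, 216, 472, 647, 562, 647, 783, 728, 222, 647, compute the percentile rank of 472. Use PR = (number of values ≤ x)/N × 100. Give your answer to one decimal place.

33.3

N = 12.
Strictly below 472: 2. Equal to 472: 2.
PR = 4/12 × 100 = 33.3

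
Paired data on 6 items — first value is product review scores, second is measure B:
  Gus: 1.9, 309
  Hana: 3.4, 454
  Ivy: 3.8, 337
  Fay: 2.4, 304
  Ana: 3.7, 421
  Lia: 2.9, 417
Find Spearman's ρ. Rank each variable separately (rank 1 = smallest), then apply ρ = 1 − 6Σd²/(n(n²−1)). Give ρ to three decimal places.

0.543

Ranks of variable 1: 1, 4, 6, 2, 5, 3
Ranks of variable 2: 2, 6, 3, 1, 5, 4
d = r₁ − r₂: -1, -2, 3, 1, 0, -1
d²: 1, 4, 9, 1, 0, 1; Σd² = 16
ρ = 1 − 6·16/(6·35) = 1 − 96/210 = 0.543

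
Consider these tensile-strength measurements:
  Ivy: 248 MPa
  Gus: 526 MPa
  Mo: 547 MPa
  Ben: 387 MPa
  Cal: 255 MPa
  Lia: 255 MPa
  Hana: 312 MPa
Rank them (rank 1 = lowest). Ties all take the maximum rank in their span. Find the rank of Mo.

7

Sorted (ascending): 248, 255, 255, 312, 387, 526, 547
The 2 values of 255 occupy positions 2–3 → each gets rank 3.
Mo has value 547 MPa → rank 7.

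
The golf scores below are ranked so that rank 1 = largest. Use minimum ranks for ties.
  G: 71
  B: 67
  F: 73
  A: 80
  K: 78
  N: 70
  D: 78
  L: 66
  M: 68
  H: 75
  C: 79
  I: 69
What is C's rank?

2

Sorted (descending): 80, 79, 78, 78, 75, 73, 71, 70, 69, 68, 67, 66
The 2 values of 78 occupy positions 3–4 → each gets rank 3.
C has value 79 → rank 2.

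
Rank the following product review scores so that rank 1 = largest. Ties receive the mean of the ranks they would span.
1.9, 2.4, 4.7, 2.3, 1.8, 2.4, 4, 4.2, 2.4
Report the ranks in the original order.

Sorted (descending): 4.7, 4.2, 4, 2.4, 2.4, 2.4, 2.3, 1.9, 1.8
The 3 values of 2.4 occupy positions 4–6 → average rank 5.

8, 5, 1, 7, 9, 5, 3, 2, 5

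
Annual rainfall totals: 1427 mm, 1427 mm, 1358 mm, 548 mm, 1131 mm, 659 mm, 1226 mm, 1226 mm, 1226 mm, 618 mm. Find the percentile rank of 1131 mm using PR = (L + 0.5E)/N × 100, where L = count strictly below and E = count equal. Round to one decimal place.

35.0

N = 10.
Strictly below 1131: 3. Equal to 1131: 1.
PR = (3 + 0.5·1)/10 × 100 = 35.0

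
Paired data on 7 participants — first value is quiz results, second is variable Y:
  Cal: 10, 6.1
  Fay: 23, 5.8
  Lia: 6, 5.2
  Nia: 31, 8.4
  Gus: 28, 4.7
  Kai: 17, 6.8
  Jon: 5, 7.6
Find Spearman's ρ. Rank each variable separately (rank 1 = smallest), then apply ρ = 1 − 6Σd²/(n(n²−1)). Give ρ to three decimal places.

0.000

Ranks of variable 1: 3, 5, 2, 7, 6, 4, 1
Ranks of variable 2: 4, 3, 2, 7, 1, 5, 6
d = r₁ − r₂: -1, 2, 0, 0, 5, -1, -5
d²: 1, 4, 0, 0, 25, 1, 25; Σd² = 56
ρ = 1 − 6·56/(7·48) = 1 − 336/336 = 0.000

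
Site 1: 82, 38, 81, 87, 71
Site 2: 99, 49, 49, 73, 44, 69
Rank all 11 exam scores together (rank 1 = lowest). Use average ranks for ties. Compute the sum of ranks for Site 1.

Sorted (ascending): 38, 44, 49, 49, 69, 71, 73, 81, 82, 87, 99
The 2 values of 49 occupy positions 3–4 → average rank (3+4)/2 = 3.5.
Site 1 values → pooled ranks: 82→9, 38→1, 81→8, 87→10, 71→6
Rank sum = 9 + 1 + 8 + 10 + 6 = 34

34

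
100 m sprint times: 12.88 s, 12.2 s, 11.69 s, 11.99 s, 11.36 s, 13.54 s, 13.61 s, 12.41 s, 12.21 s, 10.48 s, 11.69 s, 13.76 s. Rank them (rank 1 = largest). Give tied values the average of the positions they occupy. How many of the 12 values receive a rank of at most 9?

8

Sorted (descending): 13.76, 13.61, 13.54, 12.88, 12.41, 12.21, 12.2, 11.99, 11.69, 11.69, 11.36, 10.48
The 2 values of 11.69 occupy positions 9–10 → average rank (9+10)/2 = 9.5.
Ranks ≤ 9: {1, 2, 3, 4, 5, 6, 7, 8} → 8 values.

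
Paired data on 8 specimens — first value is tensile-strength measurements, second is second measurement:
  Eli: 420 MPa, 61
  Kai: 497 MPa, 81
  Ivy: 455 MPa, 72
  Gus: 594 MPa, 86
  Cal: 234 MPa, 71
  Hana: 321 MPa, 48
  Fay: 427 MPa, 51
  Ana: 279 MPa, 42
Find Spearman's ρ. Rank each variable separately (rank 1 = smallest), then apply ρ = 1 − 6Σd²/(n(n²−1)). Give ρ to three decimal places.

0.738

Ranks of variable 1: 4, 7, 6, 8, 1, 3, 5, 2
Ranks of variable 2: 4, 7, 6, 8, 5, 2, 3, 1
d = r₁ − r₂: 0, 0, 0, 0, -4, 1, 2, 1
d²: 0, 0, 0, 0, 16, 1, 4, 1; Σd² = 22
ρ = 1 − 6·22/(8·63) = 1 − 132/504 = 0.738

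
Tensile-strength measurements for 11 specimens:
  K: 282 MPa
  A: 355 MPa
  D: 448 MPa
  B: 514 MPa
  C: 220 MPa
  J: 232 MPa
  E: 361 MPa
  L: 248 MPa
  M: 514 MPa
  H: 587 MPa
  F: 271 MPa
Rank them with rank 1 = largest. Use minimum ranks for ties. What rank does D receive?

4

Sorted (descending): 587, 514, 514, 448, 361, 355, 282, 271, 248, 232, 220
The 2 values of 514 occupy positions 2–3 → each gets rank 2.
D has value 448 MPa → rank 4.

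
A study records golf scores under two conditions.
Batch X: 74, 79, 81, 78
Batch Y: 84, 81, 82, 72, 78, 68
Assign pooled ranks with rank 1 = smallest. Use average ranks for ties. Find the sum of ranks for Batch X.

Sorted (ascending): 68, 72, 74, 78, 78, 79, 81, 81, 82, 84
The 2 values of 78 occupy positions 4–5 → average rank (4+5)/2 = 4.5.
The 2 values of 81 occupy positions 7–8 → average rank (7+8)/2 = 7.5.
Batch X values → pooled ranks: 74→3, 79→6, 81→7.5, 78→4.5
Rank sum = 3 + 6 + 7.5 + 4.5 = 21

21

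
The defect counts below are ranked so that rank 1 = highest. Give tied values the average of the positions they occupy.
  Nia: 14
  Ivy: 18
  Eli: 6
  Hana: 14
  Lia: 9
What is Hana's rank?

2.5

Sorted (descending): 18, 14, 14, 9, 6
The 2 values of 14 occupy positions 2–3 → average rank (2+3)/2 = 2.5.
Hana has value 14 → rank 2.5.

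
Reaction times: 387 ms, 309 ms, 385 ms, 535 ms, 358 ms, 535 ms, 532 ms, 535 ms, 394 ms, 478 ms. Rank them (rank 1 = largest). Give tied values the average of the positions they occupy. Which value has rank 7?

Sorted (descending): 535, 535, 535, 532, 478, 394, 387, 385, 358, 309
The 3 values of 535 occupy positions 1–3 → average rank 2.
Rank 7 → value 387.

387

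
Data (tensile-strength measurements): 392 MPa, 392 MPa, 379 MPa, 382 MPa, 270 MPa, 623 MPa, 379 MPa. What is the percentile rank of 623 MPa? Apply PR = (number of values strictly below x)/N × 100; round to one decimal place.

N = 7.
Strictly below 623: 6. Equal to 623: 1.
PR = 6/7 × 100 = 85.7

85.7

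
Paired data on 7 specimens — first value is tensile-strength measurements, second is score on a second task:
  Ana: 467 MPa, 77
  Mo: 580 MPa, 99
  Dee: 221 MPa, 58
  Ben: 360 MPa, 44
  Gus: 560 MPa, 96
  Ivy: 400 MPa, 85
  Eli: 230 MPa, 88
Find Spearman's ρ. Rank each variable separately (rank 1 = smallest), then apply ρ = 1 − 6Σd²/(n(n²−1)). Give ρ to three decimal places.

0.679

Ranks of variable 1: 5, 7, 1, 3, 6, 4, 2
Ranks of variable 2: 3, 7, 2, 1, 6, 4, 5
d = r₁ − r₂: 2, 0, -1, 2, 0, 0, -3
d²: 4, 0, 1, 4, 0, 0, 9; Σd² = 18
ρ = 1 − 6·18/(7·48) = 1 − 108/336 = 0.679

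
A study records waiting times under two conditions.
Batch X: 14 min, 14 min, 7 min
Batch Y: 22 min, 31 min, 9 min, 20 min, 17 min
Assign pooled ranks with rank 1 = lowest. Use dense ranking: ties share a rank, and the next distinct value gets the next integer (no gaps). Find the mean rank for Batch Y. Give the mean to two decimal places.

4.80

Sorted (ascending): 7, 9, 14, 14, 17, 20, 22, 31
The 2 values of 14 share dense rank 3.
Remaining distinct values take the next consecutive integers.
Batch Y values → pooled ranks: 22→6, 31→7, 9→2, 20→5, 17→4
Mean rank = (6 + 7 + 2 + 5 + 4) / 5 = 4.80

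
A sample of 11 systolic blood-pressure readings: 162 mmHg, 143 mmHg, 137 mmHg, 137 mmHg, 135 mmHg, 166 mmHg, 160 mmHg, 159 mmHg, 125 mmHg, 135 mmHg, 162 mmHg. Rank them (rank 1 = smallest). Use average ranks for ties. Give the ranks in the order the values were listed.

9.5, 6, 4.5, 4.5, 2.5, 11, 8, 7, 1, 2.5, 9.5

Sorted (ascending): 125, 135, 135, 137, 137, 143, 159, 160, 162, 162, 166
The 2 values of 135 occupy positions 2–3 → average rank (2+3)/2 = 2.5.
The 2 values of 137 occupy positions 4–5 → average rank (4+5)/2 = 4.5.
The 2 values of 162 occupy positions 9–10 → average rank (9+10)/2 = 9.5.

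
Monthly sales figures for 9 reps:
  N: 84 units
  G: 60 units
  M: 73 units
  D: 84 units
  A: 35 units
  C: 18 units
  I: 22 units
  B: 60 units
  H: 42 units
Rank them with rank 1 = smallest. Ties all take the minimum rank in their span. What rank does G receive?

5

Sorted (ascending): 18, 22, 35, 42, 60, 60, 73, 84, 84
The 2 values of 60 occupy positions 5–6 → each gets rank 5.
The 2 values of 84 occupy positions 8–9 → each gets rank 8.
G has value 60 units → rank 5.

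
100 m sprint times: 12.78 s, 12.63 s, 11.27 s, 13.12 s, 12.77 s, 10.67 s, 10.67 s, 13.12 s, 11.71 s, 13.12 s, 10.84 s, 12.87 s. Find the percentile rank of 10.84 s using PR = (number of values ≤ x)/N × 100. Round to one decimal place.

25.0

N = 12.
Strictly below 10.84: 2. Equal to 10.84: 1.
PR = 3/12 × 100 = 25.0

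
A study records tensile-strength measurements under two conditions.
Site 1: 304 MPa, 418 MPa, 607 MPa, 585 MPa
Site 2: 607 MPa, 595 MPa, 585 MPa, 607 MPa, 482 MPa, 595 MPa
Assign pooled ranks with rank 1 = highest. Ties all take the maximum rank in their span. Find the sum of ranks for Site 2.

Sorted (descending): 607, 607, 607, 595, 595, 585, 585, 482, 418, 304
The 3 values of 607 occupy positions 1–3 → each gets rank 3.
The 2 values of 595 occupy positions 4–5 → each gets rank 5.
The 2 values of 585 occupy positions 6–7 → each gets rank 7.
Site 2 values → pooled ranks: 607→3, 595→5, 585→7, 607→3, 482→8, 595→5
Rank sum = 3 + 5 + 7 + 3 + 8 + 5 = 31

31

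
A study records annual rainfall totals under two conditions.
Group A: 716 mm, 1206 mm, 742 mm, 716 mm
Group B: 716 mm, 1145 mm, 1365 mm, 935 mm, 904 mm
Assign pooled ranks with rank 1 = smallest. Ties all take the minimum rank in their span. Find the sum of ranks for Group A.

Sorted (ascending): 716, 716, 716, 742, 904, 935, 1145, 1206, 1365
The 3 values of 716 occupy positions 1–3 → each gets rank 1.
Group A values → pooled ranks: 716→1, 1206→8, 742→4, 716→1
Rank sum = 1 + 8 + 4 + 1 = 14

14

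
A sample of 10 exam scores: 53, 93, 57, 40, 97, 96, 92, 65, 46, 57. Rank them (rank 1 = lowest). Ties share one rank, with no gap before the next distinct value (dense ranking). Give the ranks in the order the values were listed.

3, 7, 4, 1, 9, 8, 6, 5, 2, 4

Sorted (ascending): 40, 46, 53, 57, 57, 65, 92, 93, 96, 97
The 2 values of 57 share dense rank 4.
Remaining distinct values take the next consecutive integers.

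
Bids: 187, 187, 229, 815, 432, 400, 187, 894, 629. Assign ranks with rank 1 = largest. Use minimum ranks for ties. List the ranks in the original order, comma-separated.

Sorted (descending): 894, 815, 629, 432, 400, 229, 187, 187, 187
The 3 values of 187 occupy positions 7–9 → each gets rank 7.

7, 7, 6, 2, 4, 5, 7, 1, 3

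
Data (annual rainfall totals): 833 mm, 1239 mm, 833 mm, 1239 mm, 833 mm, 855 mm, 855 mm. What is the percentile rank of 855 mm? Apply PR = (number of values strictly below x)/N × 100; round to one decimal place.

42.9

N = 7.
Strictly below 855: 3. Equal to 855: 2.
PR = 3/7 × 100 = 42.9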